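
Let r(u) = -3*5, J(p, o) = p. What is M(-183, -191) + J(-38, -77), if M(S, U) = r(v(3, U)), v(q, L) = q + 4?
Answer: -53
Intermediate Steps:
v(q, L) = 4 + q
r(u) = -15
M(S, U) = -15
M(-183, -191) + J(-38, -77) = -15 - 38 = -53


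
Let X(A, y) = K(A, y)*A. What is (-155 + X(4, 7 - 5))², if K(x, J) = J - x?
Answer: 26569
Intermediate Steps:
X(A, y) = A*(y - A) (X(A, y) = (y - A)*A = A*(y - A))
(-155 + X(4, 7 - 5))² = (-155 + 4*((7 - 5) - 1*4))² = (-155 + 4*(2 - 4))² = (-155 + 4*(-2))² = (-155 - 8)² = (-163)² = 26569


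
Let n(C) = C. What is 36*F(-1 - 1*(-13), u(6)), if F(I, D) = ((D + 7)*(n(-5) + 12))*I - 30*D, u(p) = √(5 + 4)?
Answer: 27000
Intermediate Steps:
u(p) = 3 (u(p) = √9 = 3)
F(I, D) = -30*D + I*(49 + 7*D) (F(I, D) = ((D + 7)*(-5 + 12))*I - 30*D = ((7 + D)*7)*I - 30*D = (49 + 7*D)*I - 30*D = I*(49 + 7*D) - 30*D = -30*D + I*(49 + 7*D))
36*F(-1 - 1*(-13), u(6)) = 36*(-30*3 + 49*(-1 - 1*(-13)) + 7*3*(-1 - 1*(-13))) = 36*(-90 + 49*(-1 + 13) + 7*3*(-1 + 13)) = 36*(-90 + 49*12 + 7*3*12) = 36*(-90 + 588 + 252) = 36*750 = 27000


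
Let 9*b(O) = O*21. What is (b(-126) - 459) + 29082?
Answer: 28329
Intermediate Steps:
b(O) = 7*O/3 (b(O) = (O*21)/9 = (21*O)/9 = 7*O/3)
(b(-126) - 459) + 29082 = ((7/3)*(-126) - 459) + 29082 = (-294 - 459) + 29082 = -753 + 29082 = 28329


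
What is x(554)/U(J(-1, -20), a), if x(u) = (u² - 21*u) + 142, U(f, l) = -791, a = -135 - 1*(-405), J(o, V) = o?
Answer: -295424/791 ≈ -373.48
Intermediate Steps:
a = 270 (a = -135 + 405 = 270)
x(u) = 142 + u² - 21*u
x(554)/U(J(-1, -20), a) = (142 + 554² - 21*554)/(-791) = (142 + 306916 - 11634)*(-1/791) = 295424*(-1/791) = -295424/791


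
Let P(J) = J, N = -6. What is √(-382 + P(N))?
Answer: 2*I*√97 ≈ 19.698*I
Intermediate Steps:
√(-382 + P(N)) = √(-382 - 6) = √(-388) = 2*I*√97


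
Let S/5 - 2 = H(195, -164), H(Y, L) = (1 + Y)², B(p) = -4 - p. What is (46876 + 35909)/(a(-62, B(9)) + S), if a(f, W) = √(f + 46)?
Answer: 7951085325/18449284058 - 82785*I/9224642029 ≈ 0.43097 - 8.9743e-6*I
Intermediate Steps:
a(f, W) = √(46 + f)
S = 192090 (S = 10 + 5*(1 + 195)² = 10 + 5*196² = 10 + 5*38416 = 10 + 192080 = 192090)
(46876 + 35909)/(a(-62, B(9)) + S) = (46876 + 35909)/(√(46 - 62) + 192090) = 82785/(√(-16) + 192090) = 82785/(4*I + 192090) = 82785/(192090 + 4*I) = 82785*((192090 - 4*I)/36898568116) = 82785*(192090 - 4*I)/36898568116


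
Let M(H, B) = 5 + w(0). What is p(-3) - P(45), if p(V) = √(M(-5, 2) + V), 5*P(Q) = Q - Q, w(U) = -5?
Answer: I*√3 ≈ 1.732*I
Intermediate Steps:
P(Q) = 0 (P(Q) = (Q - Q)/5 = (⅕)*0 = 0)
M(H, B) = 0 (M(H, B) = 5 - 5 = 0)
p(V) = √V (p(V) = √(0 + V) = √V)
p(-3) - P(45) = √(-3) - 1*0 = I*√3 + 0 = I*√3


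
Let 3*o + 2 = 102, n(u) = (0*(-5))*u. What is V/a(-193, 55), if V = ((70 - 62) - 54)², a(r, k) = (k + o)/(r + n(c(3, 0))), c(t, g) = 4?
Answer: -1225164/265 ≈ -4623.3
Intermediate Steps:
n(u) = 0 (n(u) = 0*u = 0)
o = 100/3 (o = -⅔ + (⅓)*102 = -⅔ + 34 = 100/3 ≈ 33.333)
a(r, k) = (100/3 + k)/r (a(r, k) = (k + 100/3)/(r + 0) = (100/3 + k)/r)
V = 2116 (V = (8 - 54)² = (-46)² = 2116)
V/a(-193, 55) = 2116/(((100/3 + 55)/(-193))) = 2116/((-1/193*265/3)) = 2116/(-265/579) = 2116*(-579/265) = -1225164/265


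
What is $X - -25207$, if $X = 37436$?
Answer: $62643$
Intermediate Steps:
$X - -25207 = 37436 - -25207 = 37436 + 25207 = 62643$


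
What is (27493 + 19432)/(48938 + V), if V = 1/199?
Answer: 9338075/9738663 ≈ 0.95887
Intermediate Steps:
V = 1/199 ≈ 0.0050251
(27493 + 19432)/(48938 + V) = (27493 + 19432)/(48938 + 1/199) = 46925/(9738663/199) = 46925*(199/9738663) = 9338075/9738663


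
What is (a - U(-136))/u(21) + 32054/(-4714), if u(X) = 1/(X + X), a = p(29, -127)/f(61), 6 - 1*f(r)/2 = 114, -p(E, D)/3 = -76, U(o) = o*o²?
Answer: 747044792230/7071 ≈ 1.0565e+8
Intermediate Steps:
U(o) = o³
p(E, D) = 228 (p(E, D) = -3*(-76) = 228)
f(r) = -216 (f(r) = 12 - 2*114 = 12 - 228 = -216)
a = -19/18 (a = 228/(-216) = 228*(-1/216) = -19/18 ≈ -1.0556)
u(X) = 1/(2*X)
(a - U(-136))/u(21) + 32054/(-4714) = (-19/18 - 1*(-136)³)/(((½)/21)) + 32054/(-4714) = (-19/18 - 1*(-2515456))/(((½)*(1/21))) + 32054*(-1/4714) = (-19/18 + 2515456)/(1/42) - 16027/2357 = (45278189/18)*42 - 16027/2357 = 316947323/3 - 16027/2357 = 747044792230/7071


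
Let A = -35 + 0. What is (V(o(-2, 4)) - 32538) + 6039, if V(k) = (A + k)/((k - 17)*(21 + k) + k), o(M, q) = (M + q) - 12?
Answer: -8135148/307 ≈ -26499.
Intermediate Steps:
o(M, q) = -12 + M + q
A = -35
V(k) = (-35 + k)/(k + (-17 + k)*(21 + k)) (V(k) = (-35 + k)/((k - 17)*(21 + k) + k) = (-35 + k)/((-17 + k)*(21 + k) + k) = (-35 + k)/(k + (-17 + k)*(21 + k)))
(V(o(-2, 4)) - 32538) + 6039 = ((-35 + (-12 - 2 + 4))/(-357 + (-12 - 2 + 4)² + 5*(-12 - 2 + 4)) - 32538) + 6039 = ((-35 - 10)/(-357 + (-10)² + 5*(-10)) - 32538) + 6039 = (-45/(-357 + 100 - 50) - 32538) + 6039 = (-45/(-307) - 32538) + 6039 = (-1/307*(-45) - 32538) + 6039 = (45/307 - 32538) + 6039 = -9989121/307 + 6039 = -8135148/307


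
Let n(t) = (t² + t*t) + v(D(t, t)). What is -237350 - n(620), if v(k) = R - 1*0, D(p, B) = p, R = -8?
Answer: -1006142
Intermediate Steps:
v(k) = -8 (v(k) = -8 - 1*0 = -8 + 0 = -8)
n(t) = -8 + 2*t² (n(t) = (t² + t*t) - 8 = (t² + t²) - 8 = 2*t² - 8 = -8 + 2*t²)
-237350 - n(620) = -237350 - (-8 + 2*620²) = -237350 - (-8 + 2*384400) = -237350 - (-8 + 768800) = -237350 - 1*768792 = -237350 - 768792 = -1006142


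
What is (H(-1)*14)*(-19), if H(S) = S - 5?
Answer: 1596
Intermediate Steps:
H(S) = -5 + S
(H(-1)*14)*(-19) = ((-5 - 1)*14)*(-19) = -6*14*(-19) = -84*(-19) = 1596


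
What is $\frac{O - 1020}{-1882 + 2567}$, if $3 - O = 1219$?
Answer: $- \frac{2236}{685} \approx -3.2642$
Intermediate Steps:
$O = -1216$ ($O = 3 - 1219 = -1216$)
$\frac{O - 1020}{-1882 + 2567} = \frac{-1216 - 1020}{-1882 + 2567} = - \frac{2236}{685}$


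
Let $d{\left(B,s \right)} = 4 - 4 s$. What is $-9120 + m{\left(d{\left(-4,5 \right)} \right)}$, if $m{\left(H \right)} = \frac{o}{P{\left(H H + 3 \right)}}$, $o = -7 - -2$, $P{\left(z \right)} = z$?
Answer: $- \frac{2362085}{259} \approx -9120.0$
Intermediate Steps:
$o = -5$ ($o = -7 + 2 = -5$)
$m{\left(H \right)} = - \frac{5}{3 + H^{2}}$ ($m{\left(H \right)} = - \frac{5}{H H + 3} = - \frac{5}{H^{2} + 3} = - \frac{5}{3 + H^{2}}$)
$-9120 + m{\left(d{\left(-4,5 \right)} \right)} = -9120 - \frac{5}{3 + \left(4 - 20\right)^{2}} = -9120 - \frac{5}{3 + \left(-16\right)^{2}} = -9120 - \frac{5}{3 + 256} = -9120 - \frac{5}{259} = - \frac{2362085}{259}$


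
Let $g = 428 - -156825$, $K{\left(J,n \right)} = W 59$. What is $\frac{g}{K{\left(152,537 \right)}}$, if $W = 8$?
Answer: $\frac{157253}{472} \approx 333.16$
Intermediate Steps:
$K{\left(J,n \right)} = 472$ ($K{\left(J,n \right)} = 8 \cdot 59 = 472$)
$g = 157253$ ($g = 428 + 156825 = 157253$)
$\frac{g}{K{\left(152,537 \right)}} = \frac{157253}{472}$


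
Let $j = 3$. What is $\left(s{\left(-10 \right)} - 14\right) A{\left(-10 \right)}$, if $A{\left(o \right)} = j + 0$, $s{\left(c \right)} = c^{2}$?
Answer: $258$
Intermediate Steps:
$A{\left(o \right)} = 3$ ($A{\left(o \right)} = 3 + 0 = 3$)
$\left(s{\left(-10 \right)} - 14\right) A{\left(-10 \right)} = \left(\left(-10\right)^{2} - 14\right) 3 = \left(100 - 14\right) 3 = 86 \cdot 3 = 258$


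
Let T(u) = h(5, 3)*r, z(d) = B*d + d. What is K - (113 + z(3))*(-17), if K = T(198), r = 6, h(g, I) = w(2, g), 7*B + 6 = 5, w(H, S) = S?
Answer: 13963/7 ≈ 1994.7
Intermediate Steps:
B = -⅐ (B = -6/7 + (⅐)*5 = -6/7 + 5/7 = -⅐ ≈ -0.14286)
z(d) = 6*d/7 (z(d) = -d/7 + d = 6*d/7)
h(g, I) = g
T(u) = 30 (T(u) = 5*6 = 30)
K = 30
K - (113 + z(3))*(-17) = 30 - (113 + (6/7)*3)*(-17) = 30 - (113 + 18/7)*(-17) = 30 - 809*(-17)/7 = 30 - 1*(-13753/7) = 30 + 13753/7 = 13963/7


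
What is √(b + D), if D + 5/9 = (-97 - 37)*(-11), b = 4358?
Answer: √52483/3 ≈ 76.364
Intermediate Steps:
D = 13261/9 (D = -5/9 + (-97 - 37)*(-11) = -5/9 - 134*(-11) = -5/9 + 1474 = 13261/9 ≈ 1473.4)
√(b + D) = √(4358 + 13261/9) = √(52483/9) = √52483/3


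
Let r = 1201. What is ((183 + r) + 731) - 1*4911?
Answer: -2796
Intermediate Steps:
((183 + r) + 731) - 1*4911 = ((183 + 1201) + 731) - 1*4911 = (1384 + 731) - 4911 = 2115 - 4911 = -2796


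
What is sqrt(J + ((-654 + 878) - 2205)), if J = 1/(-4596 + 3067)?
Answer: 15*I*sqrt(20583398)/1529 ≈ 44.508*I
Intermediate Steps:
J = -1/1529 (J = 1/(-1529) = -1/1529 ≈ -0.00065402)
sqrt(J + ((-654 + 878) - 2205)) = sqrt(-1/1529 + ((-654 + 878) - 2205)) = sqrt(-1/1529 + (224 - 2205)) = sqrt(-1/1529 - 1981) = sqrt(-3028950/1529) = 15*I*sqrt(20583398)/1529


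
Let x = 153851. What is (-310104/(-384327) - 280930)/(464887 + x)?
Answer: -1999419889/4403661469 ≈ -0.45404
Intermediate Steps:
(-310104/(-384327) - 280930)/(464887 + x) = (-310104/(-384327) - 280930)/(464887 + 153851) = (-310104*(-1/384327) - 280930)/618738 = (34456/42703 - 280930)*(1/618738) = -11996519334/42703*1/618738 = -1999419889/4403661469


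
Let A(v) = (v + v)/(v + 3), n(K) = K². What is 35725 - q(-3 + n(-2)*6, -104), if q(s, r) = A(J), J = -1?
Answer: 35726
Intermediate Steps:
A(v) = 2*v/(3 + v) (A(v) = (2*v)/(3 + v) = 2*v/(3 + v))
q(s, r) = -1 (q(s, r) = 2*(-1)/(3 - 1) = 2*(-1)/2 = 2*(-1)*(½) = -1)
35725 - q(-3 + n(-2)*6, -104) = 35725 - 1*(-1) = 35725 + 1 = 35726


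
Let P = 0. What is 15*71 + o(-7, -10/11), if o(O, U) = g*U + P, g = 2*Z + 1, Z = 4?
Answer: 11625/11 ≈ 1056.8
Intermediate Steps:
g = 9 (g = 2*4 + 1 = 8 + 1 = 9)
o(O, U) = 9*U (o(O, U) = 9*U + 0 = 9*U)
15*71 + o(-7, -10/11) = 15*71 + 9*(-10/11) = 1065 + 9*(-10*1/11) = 1065 + 9*(-10/11) = 1065 - 90/11 = 11625/11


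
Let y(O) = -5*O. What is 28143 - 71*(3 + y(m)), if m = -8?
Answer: 25090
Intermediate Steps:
28143 - 71*(3 + y(m)) = 28143 - 71*(3 - 5*(-8)) = 28143 - 71*(3 + 40) = 28143 - 71*43 = 28143 - 1*3053 = 28143 - 3053 = 25090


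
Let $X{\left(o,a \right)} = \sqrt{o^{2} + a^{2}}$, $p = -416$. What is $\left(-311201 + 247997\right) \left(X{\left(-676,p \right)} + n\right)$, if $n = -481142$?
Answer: $30410098968 - 3286608 \sqrt{233} \approx 3.036 \cdot 10^{10}$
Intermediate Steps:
$X{\left(o,a \right)} = \sqrt{a^{2} + o^{2}}$
$\left(-311201 + 247997\right) \left(X{\left(-676,p \right)} + n\right) = \left(-311201 + 247997\right) \left(\sqrt{\left(-416\right)^{2} + \left(-676\right)^{2}} - 481142\right) = - 63204 \left(\sqrt{173056 + 456976} - 481142\right) = - 63204 \left(\sqrt{630032} - 481142\right) = - 63204 \left(52 \sqrt{233} - 481142\right) = - 63204 \left(-481142 + 52 \sqrt{233}\right) = 30410098968 - 3286608 \sqrt{233}$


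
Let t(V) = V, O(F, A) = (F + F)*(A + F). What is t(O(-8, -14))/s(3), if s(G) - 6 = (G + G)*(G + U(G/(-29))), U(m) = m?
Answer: 5104/339 ≈ 15.056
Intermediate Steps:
O(F, A) = 2*F*(A + F) (O(F, A) = (2*F)*(A + F) = 2*F*(A + F))
s(G) = 6 + 56*G²/29 (s(G) = 6 + (G + G)*(G + G/(-29)) = 6 + (2*G)*(G + G*(-1/29)) = 6 + (2*G)*(G - G/29) = 6 + (2*G)*(28*G/29) = 6 + 56*G²/29)
t(O(-8, -14))/s(3) = (2*(-8)*(-14 - 8))/(6 + (56/29)*3²) = (2*(-8)*(-22))/(6 + (56/29)*9) = 352/(6 + 504/29) = 352/(678/29) = 352*(29/678) = 5104/339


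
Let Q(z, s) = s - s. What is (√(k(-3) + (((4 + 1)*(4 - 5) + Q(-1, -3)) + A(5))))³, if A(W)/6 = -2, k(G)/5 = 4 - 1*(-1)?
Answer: 16*√2 ≈ 22.627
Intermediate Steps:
Q(z, s) = 0
k(G) = 25 (k(G) = 5*(4 - 1*(-1)) = 5*(4 + 1) = 5*5 = 25)
A(W) = -12 (A(W) = 6*(-2) = -12)
(√(k(-3) + (((4 + 1)*(4 - 5) + Q(-1, -3)) + A(5))))³ = (√(25 + (((4 + 1)*(4 - 5) + 0) - 12)))³ = (√(25 + ((5*(-1) + 0) - 12)))³ = (√(25 + ((-5 + 0) - 12)))³ = (√(25 + (-5 - 12)))³ = (√(25 - 17))³ = (√8)³ = (2*√2)³ = 16*√2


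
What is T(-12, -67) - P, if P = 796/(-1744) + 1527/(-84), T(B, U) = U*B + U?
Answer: 1153099/1526 ≈ 755.63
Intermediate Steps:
T(B, U) = U + B*U (T(B, U) = B*U + U = U + B*U)
P = -28437/1526 (P = 796*(-1/1744) + 1527*(-1/84) = -199/436 - 509/28 = -28437/1526 ≈ -18.635)
T(-12, -67) - P = -67*(1 - 12) - 1*(-28437/1526) = -67*(-11) + 28437/1526 = 737 + 28437/1526 = 1153099/1526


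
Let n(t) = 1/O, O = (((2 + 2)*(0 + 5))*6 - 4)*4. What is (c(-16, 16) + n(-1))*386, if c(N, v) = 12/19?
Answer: 1078291/4408 ≈ 244.62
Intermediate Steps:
O = 464 (O = ((4*5)*6 - 4)*4 = (20*6 - 4)*4 = (120 - 4)*4 = 116*4 = 464)
c(N, v) = 12/19 (c(N, v) = 12*(1/19) = 12/19)
n(t) = 1/464
(c(-16, 16) + n(-1))*386 = (12/19 + 1/464)*386 = (5587/8816)*386 = 1078291/4408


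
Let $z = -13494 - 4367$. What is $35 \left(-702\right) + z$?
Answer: $-42431$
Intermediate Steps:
$z = -17861$
$35 \left(-702\right) + z = 35 \left(-702\right) - 17861 = -24570 - 17861 = -42431$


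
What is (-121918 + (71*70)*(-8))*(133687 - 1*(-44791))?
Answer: -28855966084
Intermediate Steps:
(-121918 + (71*70)*(-8))*(133687 - 1*(-44791)) = (-121918 + 4970*(-8))*(133687 + 44791) = (-121918 - 39760)*178478 = -161678*178478 = -28855966084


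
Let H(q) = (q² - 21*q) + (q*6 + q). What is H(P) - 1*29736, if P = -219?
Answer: 21291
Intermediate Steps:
H(q) = q² - 14*q (H(q) = (q² - 21*q) + (6*q + q) = (q² - 21*q) + 7*q = q² - 14*q)
H(P) - 1*29736 = -219*(-14 - 219) - 1*29736 = -219*(-233) - 29736 = 51027 - 29736 = 21291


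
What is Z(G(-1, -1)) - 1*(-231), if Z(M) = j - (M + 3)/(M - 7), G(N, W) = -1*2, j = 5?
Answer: 2125/9 ≈ 236.11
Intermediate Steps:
G(N, W) = -2
Z(M) = 5 - (3 + M)/(-7 + M) (Z(M) = 5 - (M + 3)/(M - 7) = 5 - (3 + M)/(-7 + M))
Z(G(-1, -1)) - 1*(-231) = 2*(-19 + 2*(-2))/(-7 - 2) - 1*(-231) = 2*(-19 - 4)/(-9) + 231 = 2*(-⅑)*(-23) + 231 = 46/9 + 231 = 2125/9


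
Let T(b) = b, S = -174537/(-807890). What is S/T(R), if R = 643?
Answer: 174537/519473270 ≈ 0.00033599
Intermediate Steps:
S = 174537/807890 (S = -174537*(-1/807890) = 174537/807890 ≈ 0.21604)
S/T(R) = (174537/807890)/643 = (174537/807890)*(1/643) = 174537/519473270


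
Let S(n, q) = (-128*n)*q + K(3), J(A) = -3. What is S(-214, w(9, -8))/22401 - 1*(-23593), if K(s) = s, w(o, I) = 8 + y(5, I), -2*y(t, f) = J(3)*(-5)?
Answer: 27816868/1179 ≈ 23594.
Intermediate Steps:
y(t, f) = -15/2 (y(t, f) = -(-3)*(-5)/2 = -1/2*15 = -15/2)
w(o, I) = 1/2 (w(o, I) = 8 - 15/2 = 1/2)
S(n, q) = 3 - 128*n*q (S(n, q) = (-128*n)*q + 3 = -128*n*q + 3 = 3 - 128*n*q)
S(-214, w(9, -8))/22401 - 1*(-23593) = (3 - 128*(-214)*1/2)/22401 - 1*(-23593) = (3 + 13696)*(1/22401) + 23593 = 13699*(1/22401) + 23593 = 721/1179 + 23593 = 27816868/1179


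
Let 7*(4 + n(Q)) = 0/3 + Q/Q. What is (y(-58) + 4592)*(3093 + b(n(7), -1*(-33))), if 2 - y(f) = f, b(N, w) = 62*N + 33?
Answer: 94007616/7 ≈ 1.3430e+7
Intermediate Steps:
n(Q) = -27/7 (n(Q) = -4 + (0/3 + Q/Q)/7 = -4 + (0*(1/3) + 1)/7 = -4 + (0 + 1)/7 = -4 + (1/7)*1 = -4 + 1/7 = -27/7)
b(N, w) = 33 + 62*N
y(f) = 2 - f
(y(-58) + 4592)*(3093 + b(n(7), -1*(-33))) = ((2 - 1*(-58)) + 4592)*(3093 + (33 + 62*(-27/7))) = ((2 + 58) + 4592)*(3093 + (33 - 1674/7)) = (60 + 4592)*(3093 - 1443/7) = 4652*(20208/7) = 94007616/7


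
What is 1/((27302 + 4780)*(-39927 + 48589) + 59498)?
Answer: 1/277953782 ≈ 3.5977e-9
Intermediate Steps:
1/((27302 + 4780)*(-39927 + 48589) + 59498) = 1/(32082*8662 + 59498) = 1/(277894284 + 59498) = 1/277953782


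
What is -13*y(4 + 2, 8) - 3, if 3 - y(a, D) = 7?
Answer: 49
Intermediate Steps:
y(a, D) = -4 (y(a, D) = 3 - 1*7 = 3 - 7 = -4)
-13*y(4 + 2, 8) - 3 = -13*(-4) - 3 = 52 - 3 = 49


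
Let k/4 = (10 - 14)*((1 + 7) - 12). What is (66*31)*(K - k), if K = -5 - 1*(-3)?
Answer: -135036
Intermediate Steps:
K = -2 (K = -5 + 3 = -2)
k = 64 (k = 4*((10 - 14)*((1 + 7) - 12)) = 4*(-4*(8 - 12)) = 4*(-4*(-4)) = 4*16 = 64)
(66*31)*(K - k) = (66*31)*(-2 - 1*64) = 2046*(-2 - 64) = 2046*(-66) = -135036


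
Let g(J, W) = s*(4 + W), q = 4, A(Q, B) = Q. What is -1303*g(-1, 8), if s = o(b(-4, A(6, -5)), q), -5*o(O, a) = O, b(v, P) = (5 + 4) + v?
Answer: 15636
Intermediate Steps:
b(v, P) = 9 + v
o(O, a) = -O/5
s = -1 (s = -(9 - 4)/5 = -⅕*5 = -1)
g(J, W) = -4 - W (g(J, W) = -(4 + W) = -4 - W)
-1303*g(-1, 8) = -1303*(-4 - 1*8) = -1303*(-4 - 8) = -1303*(-12) = 15636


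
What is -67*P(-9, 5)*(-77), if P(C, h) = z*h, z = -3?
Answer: -77385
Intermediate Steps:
P(C, h) = -3*h
-67*P(-9, 5)*(-77) = -(-201)*5*(-77) = -67*(-15)*(-77) = 1005*(-77) = -77385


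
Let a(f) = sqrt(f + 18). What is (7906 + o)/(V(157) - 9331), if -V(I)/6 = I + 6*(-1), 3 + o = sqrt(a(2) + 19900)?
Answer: -7903/10237 - sqrt(19900 + 2*sqrt(5))/10237 ≈ -0.78579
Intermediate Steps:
a(f) = sqrt(18 + f)
o = -3 + sqrt(19900 + 2*sqrt(5)) (o = -3 + sqrt(sqrt(18 + 2) + 19900) = -3 + sqrt(sqrt(20) + 19900) = -3 + sqrt(2*sqrt(5) + 19900) = -3 + sqrt(19900 + 2*sqrt(5)) ≈ 138.08)
V(I) = 36 - 6*I (V(I) = -6*(I + 6*(-1)) = -6*(I - 6) = -6*(-6 + I) = 36 - 6*I)
(7906 + o)/(V(157) - 9331) = (7906 + (-3 + sqrt(19900 + 2*sqrt(5))))/((36 - 6*157) - 9331) = (7903 + sqrt(19900 + 2*sqrt(5)))/((36 - 942) - 9331) = (7903 + sqrt(19900 + 2*sqrt(5)))/(-906 - 9331) = (7903 + sqrt(19900 + 2*sqrt(5)))/(-10237) = (7903 + sqrt(19900 + 2*sqrt(5)))*(-1/10237) = -7903/10237 - sqrt(19900 + 2*sqrt(5))/10237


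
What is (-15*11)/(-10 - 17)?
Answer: 55/9 ≈ 6.1111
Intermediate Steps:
(-15*11)/(-10 - 17) = -165/(-27) = -1/27*(-165) = 55/9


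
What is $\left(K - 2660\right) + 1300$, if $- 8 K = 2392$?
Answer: $-1659$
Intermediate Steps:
$K = -299$ ($K = \left(- \frac{1}{8}\right) 2392 = -299$)
$\left(K - 2660\right) + 1300 = \left(-299 - 2660\right) + 1300 = -2959 + 1300 = -1659$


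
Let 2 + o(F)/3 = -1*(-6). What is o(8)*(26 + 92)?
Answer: 1416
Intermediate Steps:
o(F) = 12 (o(F) = -6 + 3*(-1*(-6)) = -6 + 3*6 = -6 + 18 = 12)
o(8)*(26 + 92) = 12*(26 + 92) = 12*118 = 1416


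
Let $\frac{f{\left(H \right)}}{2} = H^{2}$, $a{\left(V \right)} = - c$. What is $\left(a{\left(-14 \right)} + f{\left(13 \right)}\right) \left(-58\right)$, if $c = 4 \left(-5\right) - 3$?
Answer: $-20938$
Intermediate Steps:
$c = -23$ ($c = -20 - 3 = -23$)
$a{\left(V \right)} = 23$ ($a{\left(V \right)} = \left(-1\right) \left(-23\right) = 23$)
$f{\left(H \right)} = 2 H^{2}$
$\left(a{\left(-14 \right)} + f{\left(13 \right)}\right) \left(-58\right) = \left(23 + 2 \cdot 13^{2}\right) \left(-58\right) = \left(23 + 2 \cdot 169\right) \left(-58\right) = \left(23 + 338\right) \left(-58\right) = 361 \left(-58\right) = -20938$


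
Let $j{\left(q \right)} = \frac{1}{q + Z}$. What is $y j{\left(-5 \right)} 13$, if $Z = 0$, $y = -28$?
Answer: $\frac{364}{5} \approx 72.8$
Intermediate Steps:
$j{\left(q \right)} = \frac{1}{q}$ ($j{\left(q \right)} = \frac{1}{q + 0} = \frac{1}{q}$)
$y j{\left(-5 \right)} 13 = - \frac{28}{-5} \cdot 13 = \left(-28\right) \left(- \frac{1}{5}\right) 13 = \frac{28}{5} \cdot 13 = \frac{364}{5}$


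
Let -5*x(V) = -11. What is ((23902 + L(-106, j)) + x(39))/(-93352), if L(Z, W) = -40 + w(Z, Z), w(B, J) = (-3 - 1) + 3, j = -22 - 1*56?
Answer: -29829/116690 ≈ -0.25563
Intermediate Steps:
j = -78 (j = -22 - 56 = -78)
x(V) = 11/5 (x(V) = -⅕*(-11) = 11/5)
w(B, J) = -1 (w(B, J) = -4 + 3 = -1)
L(Z, W) = -41 (L(Z, W) = -40 - 1 = -41)
((23902 + L(-106, j)) + x(39))/(-93352) = ((23902 - 41) + 11/5)/(-93352) = (23861 + 11/5)*(-1/93352) = (119316/5)*(-1/93352) = -29829/116690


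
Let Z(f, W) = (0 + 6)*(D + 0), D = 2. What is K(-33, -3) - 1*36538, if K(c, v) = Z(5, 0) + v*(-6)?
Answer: -36508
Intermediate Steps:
Z(f, W) = 12 (Z(f, W) = (0 + 6)*(2 + 0) = 6*2 = 12)
K(c, v) = 12 - 6*v (K(c, v) = 12 + v*(-6) = 12 - 6*v)
K(-33, -3) - 1*36538 = (12 - 6*(-3)) - 1*36538 = (12 + 18) - 36538 = 30 - 36538 = -36508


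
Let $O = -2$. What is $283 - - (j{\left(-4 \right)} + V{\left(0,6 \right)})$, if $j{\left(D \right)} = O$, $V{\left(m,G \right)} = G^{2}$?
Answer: $317$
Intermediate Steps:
$j{\left(D \right)} = -2$
$283 - - (j{\left(-4 \right)} + V{\left(0,6 \right)}) = 283 - - (-2 + 6^{2}) = 283 - - (-2 + 36) = 283 - \left(-1\right) 34 = 283 - -34 = 283 + 34 = 317$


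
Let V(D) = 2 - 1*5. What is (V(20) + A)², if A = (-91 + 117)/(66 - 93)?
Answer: 11449/729 ≈ 15.705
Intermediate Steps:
V(D) = -3 (V(D) = 2 - 5 = -3)
A = -26/27 (A = 26/(-27) = 26*(-1/27) = -26/27 ≈ -0.96296)
(V(20) + A)² = (-3 - 26/27)² = (-107/27)² = 11449/729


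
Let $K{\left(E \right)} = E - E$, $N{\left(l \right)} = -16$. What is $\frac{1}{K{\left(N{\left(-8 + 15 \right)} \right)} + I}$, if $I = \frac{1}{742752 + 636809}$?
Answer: $1379561$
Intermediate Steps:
$I = \frac{1}{1379561} \approx 7.2487 \cdot 10^{-7}$
$K{\left(E \right)} = 0$
$\frac{1}{K{\left(N{\left(-8 + 15 \right)} \right)} + I} = \frac{1}{0 + \frac{1}{1379561}} = \frac{1}{\frac{1}{1379561}} = 1379561$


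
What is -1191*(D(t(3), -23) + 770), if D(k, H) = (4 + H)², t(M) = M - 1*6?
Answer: -1347021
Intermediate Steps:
t(M) = -6 + M (t(M) = M - 6 = -6 + M)
-1191*(D(t(3), -23) + 770) = -1191*((4 - 23)² + 770) = -1191*((-19)² + 770) = -1191*(361 + 770) = -1191*1131 = -1347021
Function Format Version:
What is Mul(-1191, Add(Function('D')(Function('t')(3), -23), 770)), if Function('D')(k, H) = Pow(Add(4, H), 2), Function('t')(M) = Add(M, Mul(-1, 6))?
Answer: -1347021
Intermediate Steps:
Function('t')(M) = Add(-6, M) (Function('t')(M) = Add(M, -6) = Add(-6, M))
Mul(-1191, Add(Function('D')(Function('t')(3), -23), 770)) = Mul(-1191, Add(Pow(Add(4, -23), 2), 770)) = Mul(-1191, Add(Pow(-19, 2), 770)) = Mul(-1191, Add(361, 770)) = Mul(-1191, 1131) = -1347021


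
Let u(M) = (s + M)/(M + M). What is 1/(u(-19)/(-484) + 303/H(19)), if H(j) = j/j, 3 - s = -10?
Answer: 9196/2786385 ≈ 0.0033003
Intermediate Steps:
s = 13 (s = 3 - 1*(-10) = 3 + 10 = 13)
H(j) = 1
u(M) = (13 + M)/(2*M) (u(M) = (13 + M)/(M + M) = (13 + M)/((2*M)) = (13 + M)*(1/(2*M)) = (13 + M)/(2*M))
1/(u(-19)/(-484) + 303/H(19)) = 1/(((½)*(13 - 19)/(-19))/(-484) + 303/1) = 1/(((½)*(-1/19)*(-6))*(-1/484) + 303*1) = 1/((3/19)*(-1/484) + 303) = 1/(-3/9196 + 303) = 1/(2786385/9196) = 9196/2786385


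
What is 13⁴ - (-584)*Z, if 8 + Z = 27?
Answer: 39657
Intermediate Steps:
Z = 19 (Z = -8 + 27 = 19)
13⁴ - (-584)*Z = 13⁴ - (-584)*19 = 28561 - 1*(-11096) = 28561 + 11096 = 39657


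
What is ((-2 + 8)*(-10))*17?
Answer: -1020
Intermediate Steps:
((-2 + 8)*(-10))*17 = (6*(-10))*17 = -60*17 = -1020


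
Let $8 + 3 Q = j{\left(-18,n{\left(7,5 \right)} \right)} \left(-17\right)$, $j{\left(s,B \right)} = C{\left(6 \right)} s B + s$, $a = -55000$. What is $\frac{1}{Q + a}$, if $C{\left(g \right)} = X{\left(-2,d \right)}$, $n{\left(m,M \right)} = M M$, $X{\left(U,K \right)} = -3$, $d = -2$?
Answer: $- \frac{3}{187652} \approx -1.5987 \cdot 10^{-5}$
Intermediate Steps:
$n{\left(m,M \right)} = M^{2}$
$C{\left(g \right)} = -3$
$j{\left(s,B \right)} = s - 3 B s$ ($j{\left(s,B \right)} = - 3 s B + s = - 3 B s + s = s - 3 B s$)
$Q = - \frac{22652}{3}$ ($Q = - \frac{8}{3} + \frac{- 18 \left(1 - 3 \cdot 5^{2}\right) \left(-17\right)}{3} = - \frac{8}{3} + \frac{- 18 \left(1 - 75\right) \left(-17\right)}{3} = - \frac{8}{3} + \frac{\left(-18\right) \left(-74\right) \left(-17\right)}{3} = - \frac{8}{3} + \frac{1332 \left(-17\right)}{3} = - \frac{8}{3} + \frac{1}{3} \left(-22644\right) = - \frac{8}{3} - 7548 = - \frac{22652}{3} \approx -7550.7$)
$\frac{1}{Q + a} = \frac{1}{- \frac{22652}{3} - 55000} = \frac{1}{- \frac{187652}{3}} = - \frac{3}{187652}$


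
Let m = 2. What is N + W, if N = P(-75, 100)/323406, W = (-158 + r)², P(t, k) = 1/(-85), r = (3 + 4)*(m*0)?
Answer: 686248127639/27489510 ≈ 24964.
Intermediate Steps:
r = 0 (r = (3 + 4)*(2*0) = 7*0 = 0)
P(t, k) = -1/85
W = 24964 (W = (-158 + 0)² = (-158)² = 24964)
N = -1/27489510 (N = -1/85/323406 = -1/85*1/323406 = -1/27489510 ≈ -3.6378e-8)
N + W = -1/27489510 + 24964 = 686248127639/27489510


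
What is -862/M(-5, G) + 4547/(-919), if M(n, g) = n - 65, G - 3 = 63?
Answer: 236944/32165 ≈ 7.3665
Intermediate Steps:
G = 66 (G = 3 + 63 = 66)
M(n, g) = -65 + n
-862/M(-5, G) + 4547/(-919) = -862/(-65 - 5) + 4547/(-919) = -862/(-70) + 4547*(-1/919) = -862*(-1/70) - 4547/919 = 431/35 - 4547/919 = 236944/32165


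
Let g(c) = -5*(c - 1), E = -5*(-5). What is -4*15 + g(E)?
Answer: -180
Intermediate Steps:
E = 25
g(c) = 5 - 5*c (g(c) = -5*(-1 + c) = 5 - 5*c)
-4*15 + g(E) = -4*15 + (5 - 5*25) = -60 + (5 - 125) = -60 - 120 = -180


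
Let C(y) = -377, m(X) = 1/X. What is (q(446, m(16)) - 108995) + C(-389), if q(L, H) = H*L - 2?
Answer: -874769/8 ≈ -1.0935e+5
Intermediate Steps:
q(L, H) = -2 + H*L
(q(446, m(16)) - 108995) + C(-389) = ((-2 + 446/16) - 108995) - 377 = ((-2 + (1/16)*446) - 108995) - 377 = ((-2 + 223/8) - 108995) - 377 = (207/8 - 108995) - 377 = -871753/8 - 377 = -874769/8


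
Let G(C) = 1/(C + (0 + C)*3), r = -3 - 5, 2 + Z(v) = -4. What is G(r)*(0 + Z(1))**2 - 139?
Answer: -1121/8 ≈ -140.13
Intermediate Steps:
Z(v) = -6 (Z(v) = -2 - 4 = -6)
r = -8
G(C) = 1/(4*C) (G(C) = 1/(C + C*3) = 1/(C + 3*C) = 1/(4*C))
G(r)*(0 + Z(1))**2 - 139 = ((1/4)/(-8))*(0 - 6)**2 - 139 = ((1/4)*(-1/8))*(-6)**2 - 139 = -1/32*36 - 139 = -9/8 - 139 = -1121/8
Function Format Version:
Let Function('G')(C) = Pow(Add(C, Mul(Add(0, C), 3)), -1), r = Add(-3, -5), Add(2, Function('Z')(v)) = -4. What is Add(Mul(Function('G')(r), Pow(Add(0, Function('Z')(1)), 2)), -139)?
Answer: Rational(-1121, 8) ≈ -140.13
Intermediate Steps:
Function('Z')(v) = -6 (Function('Z')(v) = Add(-2, -4) = -6)
r = -8
Function('G')(C) = Mul(Rational(1, 4), Pow(C, -1)) (Function('G')(C) = Pow(Add(C, Mul(C, 3)), -1) = Pow(Add(C, Mul(3, C)), -1) = Pow(Mul(4, C), -1) = Mul(Rational(1, 4), Pow(C, -1)))
Add(Mul(Function('G')(r), Pow(Add(0, Function('Z')(1)), 2)), -139) = Add(Mul(Mul(Rational(1, 4), Pow(-8, -1)), Pow(Add(0, -6), 2)), -139) = Add(Mul(Mul(Rational(1, 4), Rational(-1, 8)), Pow(-6, 2)), -139) = Add(Mul(Rational(-1, 32), 36), -139) = Add(Rational(-9, 8), -139) = Rational(-1121, 8)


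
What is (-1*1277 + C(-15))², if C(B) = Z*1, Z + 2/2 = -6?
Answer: 1648656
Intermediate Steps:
Z = -7 (Z = -1 - 6 = -7)
C(B) = -7 (C(B) = -7*1 = -7)
(-1*1277 + C(-15))² = (-1*1277 - 7)² = (-1277 - 7)² = (-1284)² = 1648656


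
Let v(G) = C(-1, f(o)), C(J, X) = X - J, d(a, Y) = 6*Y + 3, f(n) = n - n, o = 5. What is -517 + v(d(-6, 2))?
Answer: -516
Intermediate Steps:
f(n) = 0
d(a, Y) = 3 + 6*Y
v(G) = 1 (v(G) = 0 - 1*(-1) = 0 + 1 = 1)
-517 + v(d(-6, 2)) = -517 + 1 = -516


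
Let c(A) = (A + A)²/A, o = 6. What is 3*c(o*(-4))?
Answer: -288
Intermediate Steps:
c(A) = 4*A (c(A) = (2*A)²/A = (4*A²)/A = 4*A)
3*c(o*(-4)) = 3*(4*(6*(-4))) = 3*(4*(-24)) = 3*(-96) = -288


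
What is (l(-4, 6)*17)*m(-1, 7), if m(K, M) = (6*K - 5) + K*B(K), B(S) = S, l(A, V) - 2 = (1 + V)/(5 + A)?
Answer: -1530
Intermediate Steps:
l(A, V) = 2 + (1 + V)/(5 + A)
m(K, M) = -5 + K² + 6*K (m(K, M) = (6*K - 5) + K*K = (-5 + 6*K) + K² = -5 + K² + 6*K)
(l(-4, 6)*17)*m(-1, 7) = (((11 + 6 + 2*(-4))/(5 - 4))*17)*(-5 + (-1)² + 6*(-1)) = (((11 + 6 - 8)/1)*17)*(-5 + 1 - 6) = ((1*9)*17)*(-10) = (9*17)*(-10) = 153*(-10) = -1530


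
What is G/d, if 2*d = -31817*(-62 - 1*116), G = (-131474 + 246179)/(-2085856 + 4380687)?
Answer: 114705/6498302775503 ≈ 1.7652e-8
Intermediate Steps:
G = 114705/2294831 ≈ 0.049984
d = 2831713 (d = (-31817*(-62 - 1*116))/2 = (-31817*(-62 - 116))/2 = (-31817*(-178))/2 = (½)*5663426 = 2831713)
G/d = (114705/2294831)/2831713 = (114705/2294831)*(1/2831713) = 114705/6498302775503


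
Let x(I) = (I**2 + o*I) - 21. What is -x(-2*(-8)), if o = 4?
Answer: -299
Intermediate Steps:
x(I) = -21 + I**2 + 4*I (x(I) = (I**2 + 4*I) - 21 = -21 + I**2 + 4*I)
-x(-2*(-8)) = -(-21 + (-2*(-8))**2 + 4*(-2*(-8))) = -(-21 + 16**2 + 4*16) = -(-21 + 256 + 64) = -1*299 = -299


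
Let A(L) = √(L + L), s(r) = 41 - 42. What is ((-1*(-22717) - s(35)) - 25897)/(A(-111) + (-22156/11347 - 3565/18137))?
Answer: 1968485182949128921/65293759020696653 + 2747814833259248291*I*√222/195881277062089959 ≈ 30.148 + 209.01*I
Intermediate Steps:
s(r) = -1
A(L) = √2*√L (A(L) = √(2*L) = √2*√L)
((-1*(-22717) - s(35)) - 25897)/(A(-111) + (-22156/11347 - 3565/18137)) = ((-1*(-22717) - 1*(-1)) - 25897)/(√2*√(-111) + (-22156/11347 - 3565/18137)) = ((22717 + 1) - 25897)/(√2*(I*√111) + (-22156*1/11347 - 3565*1/18137)) = (22718 - 25897)/(I*√222 + (-22156/11347 - 3565/18137)) = -3179/(I*√222 - 63185061/29400077) = -3179/(-63185061/29400077 + I*√222)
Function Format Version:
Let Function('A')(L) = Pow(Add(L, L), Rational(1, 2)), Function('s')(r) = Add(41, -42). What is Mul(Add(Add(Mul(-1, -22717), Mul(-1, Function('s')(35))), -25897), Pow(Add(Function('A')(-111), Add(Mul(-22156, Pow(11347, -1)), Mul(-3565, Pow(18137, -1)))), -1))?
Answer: Add(Rational(1968485182949128921, 65293759020696653), Mul(Rational(2747814833259248291, 195881277062089959), I, Pow(222, Rational(1, 2)))) ≈ Add(30.148, Mul(209.01, I))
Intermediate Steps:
Function('s')(r) = -1
Function('A')(L) = Mul(Pow(2, Rational(1, 2)), Pow(L, Rational(1, 2))) (Function('A')(L) = Pow(Mul(2, L), Rational(1, 2)) = Mul(Pow(2, Rational(1, 2)), Pow(L, Rational(1, 2))))
Mul(Add(Add(Mul(-1, -22717), Mul(-1, Function('s')(35))), -25897), Pow(Add(Function('A')(-111), Add(Mul(-22156, Pow(11347, -1)), Mul(-3565, Pow(18137, -1)))), -1)) = Mul(Add(Add(Mul(-1, -22717), Mul(-1, -1)), -25897), Pow(Add(Mul(Pow(2, Rational(1, 2)), Pow(-111, Rational(1, 2))), Add(Mul(-22156, Pow(11347, -1)), Mul(-3565, Pow(18137, -1)))), -1)) = Mul(Add(Add(22717, 1), -25897), Pow(Add(Mul(Pow(2, Rational(1, 2)), Mul(I, Pow(111, Rational(1, 2)))), Add(Mul(-22156, Rational(1, 11347)), Mul(-3565, Rational(1, 18137)))), -1)) = Mul(Add(22718, -25897), Pow(Add(Mul(I, Pow(222, Rational(1, 2))), Add(Rational(-22156, 11347), Rational(-3565, 18137))), -1)) = Mul(-3179, Pow(Add(Mul(I, Pow(222, Rational(1, 2))), Rational(-63185061, 29400077)), -1)) = Mul(-3179, Pow(Add(Rational(-63185061, 29400077), Mul(I, Pow(222, Rational(1, 2)))), -1))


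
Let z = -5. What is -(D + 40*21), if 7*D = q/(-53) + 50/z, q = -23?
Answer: -311133/371 ≈ -838.63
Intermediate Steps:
D = -507/371 (D = (-23/(-53) + 50/(-5))/7 = (-23*(-1/53) + 50*(-⅕))/7 = (23/53 - 10)/7 = (⅐)*(-507/53) = -507/371 ≈ -1.3666)
-(D + 40*21) = -(-507/371 + 40*21) = -(-507/371 + 840) = -1*311133/371 = -311133/371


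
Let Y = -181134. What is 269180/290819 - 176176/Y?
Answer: 49996489132/26338604373 ≈ 1.8982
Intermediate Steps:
269180/290819 - 176176/Y = 269180/290819 - 176176/(-181134) = 269180*(1/290819) - 176176*(-1/181134) = 269180/290819 + 88088/90567 = 49996489132/26338604373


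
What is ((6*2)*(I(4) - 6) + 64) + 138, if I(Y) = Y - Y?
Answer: 130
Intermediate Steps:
I(Y) = 0
((6*2)*(I(4) - 6) + 64) + 138 = ((6*2)*(0 - 6) + 64) + 138 = (12*(-6) + 64) + 138 = (-72 + 64) + 138 = -8 + 138 = 130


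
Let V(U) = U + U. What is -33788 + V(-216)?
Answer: -34220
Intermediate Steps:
V(U) = 2*U
-33788 + V(-216) = -33788 + 2*(-216) = -33788 - 432 = -34220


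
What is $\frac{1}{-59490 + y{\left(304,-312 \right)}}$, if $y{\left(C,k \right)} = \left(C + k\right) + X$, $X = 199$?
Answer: $- \frac{1}{59299} \approx -1.6864 \cdot 10^{-5}$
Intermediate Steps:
$y{\left(C,k \right)} = 199 + C + k$ ($y{\left(C,k \right)} = \left(C + k\right) + 199 = 199 + C + k$)
$\frac{1}{-59490 + y{\left(304,-312 \right)}} = \frac{1}{-59490 + \left(199 + 304 - 312\right)} = \frac{1}{-59490 + 191} = \frac{1}{-59299} = - \frac{1}{59299}$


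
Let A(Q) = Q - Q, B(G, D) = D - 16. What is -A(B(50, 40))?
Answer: 0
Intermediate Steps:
B(G, D) = -16 + D
A(Q) = 0
-A(B(50, 40)) = -1*0 = 0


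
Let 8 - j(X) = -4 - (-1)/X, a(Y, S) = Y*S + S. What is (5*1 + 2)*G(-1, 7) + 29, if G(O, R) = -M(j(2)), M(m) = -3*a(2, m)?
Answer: 1507/2 ≈ 753.50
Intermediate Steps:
a(Y, S) = S + S*Y (a(Y, S) = S*Y + S = S + S*Y)
j(X) = 12 - 1/X (j(X) = 8 - (-4 - (-1)/X) = 8 - (-4 + 1/X) = 8 + (4 - 1/X) = 12 - 1/X)
M(m) = -9*m (M(m) = -3*m*(1 + 2) = -3*m*3 = -9*m)
G(O, R) = 207/2 (G(O, R) = -(-9)*(12 - 1/2) = -(-9)*23/2 = -1*(-207/2) = 207/2)
(5*1 + 2)*G(-1, 7) + 29 = (5*1 + 2)*(207/2) + 29 = (5 + 2)*(207/2) + 29 = 7*(207/2) + 29 = 1449/2 + 29 = 1507/2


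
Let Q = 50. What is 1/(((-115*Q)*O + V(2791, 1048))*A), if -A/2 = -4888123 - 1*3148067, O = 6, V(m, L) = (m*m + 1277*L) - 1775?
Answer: 1/146125289390760 ≈ 6.8434e-15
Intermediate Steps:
V(m, L) = -1775 + m**2 + 1277*L (V(m, L) = (m**2 + 1277*L) - 1775 = -1775 + m**2 + 1277*L)
A = 16072380 (A = -2*(-4888123 - 1*3148067) = -2*(-4888123 - 3148067) = -2*(-8036190) = 16072380)
1/(((-115*Q)*O + V(2791, 1048))*A) = 1/((-115*50*6 + (-1775 + 2791**2 + 1277*1048))*16072380) = (1/16072380)/(-5750*6 + (-1775 + 7789681 + 1338296)) = (1/16072380)/(-34500 + 9126202) = (1/16072380)/9091702 = (1/9091702)*(1/16072380) = 1/146125289390760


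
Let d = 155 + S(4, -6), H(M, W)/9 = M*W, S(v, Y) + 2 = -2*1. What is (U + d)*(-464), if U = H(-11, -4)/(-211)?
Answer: -14599760/211 ≈ -69193.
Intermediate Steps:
S(v, Y) = -4 (S(v, Y) = -2 - 2*1 = -2 - 2 = -4)
H(M, W) = 9*M*W (H(M, W) = 9*(M*W) = 9*M*W)
d = 151 (d = 155 - 4 = 151)
U = -396/211 (U = (9*(-11)*(-4))/(-211) = 396*(-1/211) = -396/211 ≈ -1.8768)
(U + d)*(-464) = (-396/211 + 151)*(-464) = (31465/211)*(-464) = -14599760/211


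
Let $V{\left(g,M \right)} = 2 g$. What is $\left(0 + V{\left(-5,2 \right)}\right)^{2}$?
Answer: $100$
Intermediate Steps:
$\left(0 + V{\left(-5,2 \right)}\right)^{2} = \left(0 + 2 \left(-5\right)\right)^{2} = \left(0 - 10\right)^{2} = \left(-10\right)^{2} = 100$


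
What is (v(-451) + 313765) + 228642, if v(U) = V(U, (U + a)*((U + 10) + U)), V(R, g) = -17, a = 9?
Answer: 542390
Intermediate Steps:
v(U) = -17
(v(-451) + 313765) + 228642 = (-17 + 313765) + 228642 = 313748 + 228642 = 542390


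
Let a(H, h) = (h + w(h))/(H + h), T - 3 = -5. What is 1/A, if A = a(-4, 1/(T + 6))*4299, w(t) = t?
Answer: -5/2866 ≈ -0.0017446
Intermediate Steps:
T = -2 (T = 3 - 5 = -2)
a(H, h) = 2*h/(H + h) (a(H, h) = (h + h)/(H + h) = (2*h)/(H + h) = 2*h/(H + h))
A = -2866/5 (A = (2/((-2 + 6)*(-4 + 1/(-2 + 6))))*4299 = (2/(4*(-4 + 1/4)))*4299 = (2*(¼)/(-4 + ¼))*4299 = (2*(¼)/(-15/4))*4299 = (2*(¼)*(-4/15))*4299 = -2/15*4299 = -2866/5 ≈ -573.20)
1/A = 1/(-2866/5) = -5/2866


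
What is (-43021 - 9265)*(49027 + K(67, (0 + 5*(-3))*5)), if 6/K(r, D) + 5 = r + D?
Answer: -2563401590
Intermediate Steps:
K(r, D) = 6/(-5 + D + r) (K(r, D) = 6/(-5 + (r + D)) = 6/(-5 + (D + r)) = 6/(-5 + D + r))
(-43021 - 9265)*(49027 + K(67, (0 + 5*(-3))*5)) = (-43021 - 9265)*(49027 + 6/(-5 + (0 + 5*(-3))*5 + 67)) = -52286*(49027 + 6/(-5 + (0 - 15)*5 + 67)) = -52286*(49027 + 6/(-5 - 15*5 + 67)) = -52286*(49027 + 6/(-5 - 75 + 67)) = -52286*(49027 + 6/(-13)) = -52286*(49027 + 6*(-1/13)) = -52286*(49027 - 6/13) = -52286*637345/13 = -2563401590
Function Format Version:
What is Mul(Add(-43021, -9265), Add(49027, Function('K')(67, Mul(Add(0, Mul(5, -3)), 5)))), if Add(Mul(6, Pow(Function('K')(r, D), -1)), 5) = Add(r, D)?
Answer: -2563401590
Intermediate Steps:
Function('K')(r, D) = Mul(6, Pow(Add(-5, D, r), -1)) (Function('K')(r, D) = Mul(6, Pow(Add(-5, Add(r, D)), -1)) = Mul(6, Pow(Add(-5, Add(D, r)), -1)) = Mul(6, Pow(Add(-5, D, r), -1)))
Mul(Add(-43021, -9265), Add(49027, Function('K')(67, Mul(Add(0, Mul(5, -3)), 5)))) = Mul(Add(-43021, -9265), Add(49027, Mul(6, Pow(Add(-5, Mul(Add(0, Mul(5, -3)), 5), 67), -1)))) = Mul(-52286, Add(49027, Mul(6, Pow(Add(-5, Mul(Add(0, -15), 5), 67), -1)))) = Mul(-52286, Add(49027, Mul(6, Pow(Add(-5, Mul(-15, 5), 67), -1)))) = Mul(-52286, Add(49027, Mul(6, Pow(Add(-5, -75, 67), -1)))) = Mul(-52286, Add(49027, Mul(6, Pow(-13, -1)))) = Mul(-52286, Add(49027, Mul(6, Rational(-1, 13)))) = Mul(-52286, Add(49027, Rational(-6, 13))) = Mul(-52286, Rational(637345, 13)) = -2563401590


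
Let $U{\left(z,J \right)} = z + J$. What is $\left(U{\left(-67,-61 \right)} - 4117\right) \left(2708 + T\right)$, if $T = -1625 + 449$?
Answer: $-6503340$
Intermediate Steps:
$T = -1176$
$U{\left(z,J \right)} = J + z$
$\left(U{\left(-67,-61 \right)} - 4117\right) \left(2708 + T\right) = \left(\left(-61 - 67\right) - 4117\right) \left(2708 - 1176\right) = \left(-128 - 4117\right) 1532 = \left(-4245\right) 1532 = -6503340$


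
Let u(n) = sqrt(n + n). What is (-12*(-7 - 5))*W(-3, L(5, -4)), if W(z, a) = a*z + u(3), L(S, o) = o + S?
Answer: -432 + 144*sqrt(6) ≈ -79.273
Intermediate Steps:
L(S, o) = S + o
u(n) = sqrt(2)*sqrt(n) (u(n) = sqrt(2*n) = sqrt(2)*sqrt(n))
W(z, a) = sqrt(6) + a*z (W(z, a) = a*z + sqrt(2)*sqrt(3) = a*z + sqrt(6) = sqrt(6) + a*z)
(-12*(-7 - 5))*W(-3, L(5, -4)) = (-12*(-7 - 5))*(sqrt(6) + (5 - 4)*(-3)) = (-12*(-12))*(sqrt(6) + 1*(-3)) = 144*(sqrt(6) - 3) = 144*(-3 + sqrt(6)) = -432 + 144*sqrt(6)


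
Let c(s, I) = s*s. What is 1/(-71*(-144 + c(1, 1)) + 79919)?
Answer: 1/90072 ≈ 1.1102e-5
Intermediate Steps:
c(s, I) = s²
1/(-71*(-144 + c(1, 1)) + 79919) = 1/(-71*(-144 + 1²) + 79919) = 1/(-71*(-144 + 1) + 79919) = 1/(-71*(-143) + 79919) = 1/(10153 + 79919) = 1/90072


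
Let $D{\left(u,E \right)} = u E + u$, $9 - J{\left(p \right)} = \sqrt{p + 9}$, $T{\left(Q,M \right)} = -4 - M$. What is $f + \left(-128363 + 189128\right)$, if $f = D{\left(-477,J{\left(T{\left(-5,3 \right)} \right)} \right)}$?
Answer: $55995 + 477 \sqrt{2} \approx 56670.0$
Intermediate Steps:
$J{\left(p \right)} = 9 - \sqrt{9 + p}$ ($J{\left(p \right)} = 9 - \sqrt{p + 9} = 9 - \sqrt{9 + p}$)
$D{\left(u,E \right)} = u + E u$ ($D{\left(u,E \right)} = E u + u = u + E u$)
$f = -4770 + 477 \sqrt{2}$ ($f = - 477 \left(1 + \left(9 - \sqrt{9 - 7}\right)\right) = - 477 \left(1 + \left(9 - \sqrt{2}\right)\right) = - 477 \left(10 - \sqrt{2}\right) = -4770 + 477 \sqrt{2} \approx -4095.4$)
$f + \left(-128363 + 189128\right) = \left(-4770 + 477 \sqrt{2}\right) + \left(-128363 + 189128\right) = \left(-4770 + 477 \sqrt{2}\right) + 60765 = 55995 + 477 \sqrt{2}$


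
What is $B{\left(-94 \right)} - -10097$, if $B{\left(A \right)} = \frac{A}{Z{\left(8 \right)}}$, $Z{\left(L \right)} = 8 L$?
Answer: $\frac{323057}{32} \approx 10096.0$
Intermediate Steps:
$B{\left(A \right)} = \frac{A}{64}$ ($B{\left(A \right)} = \frac{A}{8 \cdot 8} = \frac{A}{64}$)
$B{\left(-94 \right)} - -10097 = \frac{1}{64} \left(-94\right) - -10097 = - \frac{47}{32} + 10097 = \frac{323057}{32}$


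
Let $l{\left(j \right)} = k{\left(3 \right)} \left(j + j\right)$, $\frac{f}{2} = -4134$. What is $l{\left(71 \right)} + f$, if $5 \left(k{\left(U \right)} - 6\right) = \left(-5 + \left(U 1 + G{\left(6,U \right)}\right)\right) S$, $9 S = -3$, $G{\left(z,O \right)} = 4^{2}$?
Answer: $- \frac{113228}{15} \approx -7548.5$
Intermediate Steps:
$G{\left(z,O \right)} = 16$
$S = - \frac{1}{3}$ ($S = \frac{1}{9} \left(-3\right) = - \frac{1}{3} \approx -0.33333$)
$k{\left(U \right)} = \frac{79}{15} - \frac{U}{15}$ ($k{\left(U \right)} = 6 + \frac{\left(-5 + \left(U 1 + 16\right)\right) \left(- \frac{1}{3}\right)}{5} = 6 + \frac{\left(-5 + \left(U + 16\right)\right) \left(- \frac{1}{3}\right)}{5} = 6 + \frac{\left(-5 + \left(16 + U\right)\right) \left(- \frac{1}{3}\right)}{5} = 6 + \frac{\left(11 + U\right) \left(- \frac{1}{3}\right)}{5} = 6 + \frac{- \frac{11}{3} - \frac{U}{3}}{5} = 6 - \left(\frac{11}{15} + \frac{U}{15}\right) = \frac{79}{15} - \frac{U}{15}$)
$f = -8268$ ($f = 2 \left(-4134\right) = -8268$)
$l{\left(j \right)} = \frac{152 j}{15}$ ($l{\left(j \right)} = \left(\frac{79}{15} - \frac{1}{5}\right) \left(j + j\right) = \left(\frac{79}{15} - \frac{1}{5}\right) 2 j = \frac{76 \cdot 2 j}{15} = \frac{152 j}{15}$)
$l{\left(71 \right)} + f = \frac{152}{15} \cdot 71 - 8268 = \frac{10792}{15} - 8268 = - \frac{113228}{15}$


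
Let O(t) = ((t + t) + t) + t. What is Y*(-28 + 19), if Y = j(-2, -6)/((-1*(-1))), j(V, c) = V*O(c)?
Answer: -432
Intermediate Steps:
O(t) = 4*t (O(t) = (2*t + t) + t = 3*t + t = 4*t)
j(V, c) = 4*V*c (j(V, c) = V*(4*c) = 4*V*c)
Y = 48 (Y = (4*(-2)*(-6))/((-1*(-1))) = 48/1 = 48*1 = 48)
Y*(-28 + 19) = 48*(-28 + 19) = 48*(-9) = -432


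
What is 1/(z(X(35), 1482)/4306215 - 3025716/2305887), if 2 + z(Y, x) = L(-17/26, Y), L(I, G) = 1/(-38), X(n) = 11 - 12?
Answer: -125775505710930/165038918433673 ≈ -0.76210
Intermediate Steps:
X(n) = -1
L(I, G) = -1/38
z(Y, x) = -77/38 (z(Y, x) = -2 - 1/38 = -77/38)
1/(z(X(35), 1482)/4306215 - 3025716/2305887) = 1/(-77/38/4306215 - 3025716/2305887) = 1/(-77/38*1/4306215 - 3025716*1/2305887) = 1/(-77/163636170 - 1008572/768629) = 1/(-165038918433673/125775505710930) = -125775505710930/165038918433673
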